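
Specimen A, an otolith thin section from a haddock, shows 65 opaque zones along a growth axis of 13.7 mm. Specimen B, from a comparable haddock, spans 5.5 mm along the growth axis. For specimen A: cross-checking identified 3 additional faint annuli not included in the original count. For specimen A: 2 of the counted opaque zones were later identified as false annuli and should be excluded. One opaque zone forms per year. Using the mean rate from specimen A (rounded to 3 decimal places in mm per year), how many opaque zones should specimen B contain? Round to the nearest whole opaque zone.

Specimen A: correcting the raw count gives 65 − 2 + 3 = 66 true opaque zones.
A: Mean rate = 13.7 mm / 66 years ≈ 0.208 mm/yr.
Specimen B: 5.5 mm / 0.208 mm per year = 26.44 years ≈ 26 opaque zones.

26 opaque zones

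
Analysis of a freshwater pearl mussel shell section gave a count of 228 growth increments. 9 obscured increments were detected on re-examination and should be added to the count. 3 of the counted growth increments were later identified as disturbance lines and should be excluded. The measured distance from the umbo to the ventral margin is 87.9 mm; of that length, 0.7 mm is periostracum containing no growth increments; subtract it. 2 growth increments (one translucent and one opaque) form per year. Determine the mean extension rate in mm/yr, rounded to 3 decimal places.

0.745 mm/yr

After corrections the count is 228 − 3 + 9 = 234 growth increments.
234 growth increments at 2 per year is 234 / 2 = 117 years.
Net length = 87.9 − 0.7 = 87.2 mm.
87.2 mm over 117 years gives 87.2 / 117 ≈ 0.745 mm/yr.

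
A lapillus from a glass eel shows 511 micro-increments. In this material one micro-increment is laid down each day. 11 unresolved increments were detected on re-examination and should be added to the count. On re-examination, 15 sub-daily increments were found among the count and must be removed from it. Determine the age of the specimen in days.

507 days

After corrections the count is 511 − 15 + 11 = 507 micro-increments.
With a one-to-one micro-increment periodicity this is 507 days.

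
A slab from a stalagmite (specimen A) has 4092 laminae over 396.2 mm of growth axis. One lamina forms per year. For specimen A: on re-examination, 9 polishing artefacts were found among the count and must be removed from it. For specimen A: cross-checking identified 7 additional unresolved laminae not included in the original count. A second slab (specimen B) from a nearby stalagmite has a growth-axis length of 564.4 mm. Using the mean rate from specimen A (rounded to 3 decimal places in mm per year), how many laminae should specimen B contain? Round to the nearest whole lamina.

Specimen A: true lamina count = 4092 − 9 + 7 = 4090.
A: 396.2 mm over 4090 years gives 396.2 / 4090 ≈ 0.097 mm per year.
For B, 564.4 / 0.097 = 5818.56 years ≈ 5819 laminae.

5819 laminae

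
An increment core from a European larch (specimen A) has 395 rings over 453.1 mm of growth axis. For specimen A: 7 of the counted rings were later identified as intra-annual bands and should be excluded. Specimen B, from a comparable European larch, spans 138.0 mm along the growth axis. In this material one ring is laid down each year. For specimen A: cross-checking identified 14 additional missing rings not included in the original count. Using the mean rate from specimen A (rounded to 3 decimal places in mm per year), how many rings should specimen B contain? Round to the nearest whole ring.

122 rings

Specimen A: true ring count = 395 − 7 + 14 = 402.
A: 453.1 mm over 402 years gives 453.1 / 402 ≈ 1.127 mm per year.
B spans 138.0 / 1.127 = 122.45 years ≈ 122 rings.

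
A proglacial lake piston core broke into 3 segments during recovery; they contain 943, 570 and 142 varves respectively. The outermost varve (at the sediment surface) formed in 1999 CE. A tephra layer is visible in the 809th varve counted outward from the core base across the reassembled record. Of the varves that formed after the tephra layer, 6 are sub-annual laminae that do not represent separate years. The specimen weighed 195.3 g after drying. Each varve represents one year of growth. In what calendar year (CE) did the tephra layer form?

Total varves = 943 + 570 + 142 = 1655.
The tephra layer sits at varve 809 from the core base, so 1655 − 809 = 846 varves formed after it.
Excluding 6 false varves: 846 − 6 = 840.
Counting back 840 years from 1999 CE places the tephra layer in 1999 − 840 = 1159 CE.

1159 CE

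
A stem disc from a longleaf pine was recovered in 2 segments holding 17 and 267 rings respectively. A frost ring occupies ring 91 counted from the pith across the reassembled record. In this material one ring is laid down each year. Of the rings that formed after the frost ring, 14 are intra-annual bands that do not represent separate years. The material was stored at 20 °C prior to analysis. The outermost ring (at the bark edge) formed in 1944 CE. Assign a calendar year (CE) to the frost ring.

1765 CE

Total rings = 17 + 267 = 284.
284 − 91 = 193 rings lie beyond the frost ring toward the bark edge.
Excluding 14 false rings: 193 − 14 = 179.
Counting back 179 years from 1944 CE places the frost ring in 1944 − 179 = 1765 CE.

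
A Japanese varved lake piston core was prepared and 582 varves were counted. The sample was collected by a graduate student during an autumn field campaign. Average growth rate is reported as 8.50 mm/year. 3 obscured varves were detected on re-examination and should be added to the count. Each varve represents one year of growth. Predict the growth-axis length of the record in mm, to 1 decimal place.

Correcting the raw count gives 582 + 3 = 585 true varves.
Length ≈ 8.50 × 585 = 4972.5 mm.

4972.5 mm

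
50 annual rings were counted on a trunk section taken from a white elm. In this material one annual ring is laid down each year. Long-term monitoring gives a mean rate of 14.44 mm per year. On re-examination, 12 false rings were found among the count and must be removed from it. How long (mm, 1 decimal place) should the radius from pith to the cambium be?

True annual ring count = 50 − 12 = 38.
Predicted length = 14.44 mm/year × 38 years = 548.7 mm.

548.7 mm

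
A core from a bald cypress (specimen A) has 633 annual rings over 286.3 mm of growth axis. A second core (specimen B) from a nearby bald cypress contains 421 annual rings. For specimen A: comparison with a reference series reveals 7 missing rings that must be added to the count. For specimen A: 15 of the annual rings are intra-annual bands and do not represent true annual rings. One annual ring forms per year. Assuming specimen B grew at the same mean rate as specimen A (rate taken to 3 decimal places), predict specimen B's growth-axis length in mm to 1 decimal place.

192.8 mm

Specimen A: true annual ring count = 633 − 15 + 7 = 625.
A: Extension rate ≈ 286.3 / 625 = 0.458 mm/yr.
For B, 0.458 mm/year × 421 years = 192.8 mm.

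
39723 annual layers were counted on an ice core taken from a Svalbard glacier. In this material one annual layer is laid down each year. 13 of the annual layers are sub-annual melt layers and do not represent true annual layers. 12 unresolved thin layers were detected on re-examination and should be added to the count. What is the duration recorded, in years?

39722 years

After corrections the count is 39723 − 13 + 12 = 39722 annual layers.
At one annual layer per year, that is 39722 years.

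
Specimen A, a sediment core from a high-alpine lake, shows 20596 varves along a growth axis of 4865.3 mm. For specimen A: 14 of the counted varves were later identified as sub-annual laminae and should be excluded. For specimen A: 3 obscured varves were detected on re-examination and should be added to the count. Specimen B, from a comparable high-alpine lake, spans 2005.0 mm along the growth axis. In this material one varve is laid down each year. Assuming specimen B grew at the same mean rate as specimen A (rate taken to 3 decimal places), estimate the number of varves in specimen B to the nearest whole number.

8496 varves

Specimen A: after corrections the count is 20596 − 14 + 3 = 20585 varves.
A: Mean rate = 4865.3 mm / 20585 years ≈ 0.236 mm per year.
B spans 2005.0 / 0.236 = 8495.76 years ≈ 8496 varves.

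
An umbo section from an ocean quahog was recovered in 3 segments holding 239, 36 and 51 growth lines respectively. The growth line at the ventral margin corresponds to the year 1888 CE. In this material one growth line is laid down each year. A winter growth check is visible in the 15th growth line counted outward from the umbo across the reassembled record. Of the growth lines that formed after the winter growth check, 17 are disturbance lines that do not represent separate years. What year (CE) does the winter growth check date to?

Total growth lines = 239 + 36 + 51 = 326.
326 − 15 = 311 growth lines lie beyond the winter growth check toward the ventral margin.
Removing the 17 false growth lines leaves 311 − 17 = 294 true growth lines beyond the winter growth check.
Counting back 294 years from 1888 CE places the winter growth check in 1888 − 294 = 1594 CE.

1594 CE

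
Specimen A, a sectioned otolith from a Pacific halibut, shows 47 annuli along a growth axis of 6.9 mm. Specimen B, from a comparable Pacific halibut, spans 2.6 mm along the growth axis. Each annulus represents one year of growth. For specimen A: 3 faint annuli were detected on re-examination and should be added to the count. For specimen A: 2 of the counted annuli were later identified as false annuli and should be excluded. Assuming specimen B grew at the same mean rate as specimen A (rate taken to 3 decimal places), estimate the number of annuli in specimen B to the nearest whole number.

18 annuli

Specimen A: after corrections the count is 47 − 2 + 3 = 48 annuli.
A: Mean rate = 6.9 mm / 48 years ≈ 0.144 mm/year.
Specimen B: 2.6 mm / 0.144 mm per year = 18.06 years ≈ 18 annuli.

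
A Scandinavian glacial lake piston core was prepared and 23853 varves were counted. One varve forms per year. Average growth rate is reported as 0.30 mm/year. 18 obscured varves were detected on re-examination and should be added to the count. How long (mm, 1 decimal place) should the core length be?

Adjusted count: 23853 + 18 = 23871 varves.
23871 years at 0.30 mm/year gives 0.30 × 23871 = 7161.3 mm.

7161.3 mm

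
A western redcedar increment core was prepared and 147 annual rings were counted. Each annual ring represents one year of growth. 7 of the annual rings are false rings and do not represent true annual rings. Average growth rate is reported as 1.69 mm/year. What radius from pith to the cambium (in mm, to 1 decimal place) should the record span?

236.6 mm

True annual ring count = 147 − 7 = 140.
Predicted length = 1.69 mm/year × 140 years = 236.6 mm.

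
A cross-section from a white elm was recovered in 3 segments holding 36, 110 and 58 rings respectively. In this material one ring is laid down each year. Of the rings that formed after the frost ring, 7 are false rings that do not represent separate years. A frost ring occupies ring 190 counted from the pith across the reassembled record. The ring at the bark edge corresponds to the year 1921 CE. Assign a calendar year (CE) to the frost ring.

Total rings = 36 + 110 + 58 = 204.
Between ring 190 and the bark edge there are 204 − 190 = 14 rings.
14 − 7 false = 7 true rings after the frost ring.
1921 − 7 = 1914 CE.

1914 CE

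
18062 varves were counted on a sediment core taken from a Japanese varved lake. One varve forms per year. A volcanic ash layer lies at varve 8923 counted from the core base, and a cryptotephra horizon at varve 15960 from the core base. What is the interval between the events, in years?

The two markers are separated by 15960 − 8923 = 7037 varves.
That is 7037 years at one varve per year.

7037 years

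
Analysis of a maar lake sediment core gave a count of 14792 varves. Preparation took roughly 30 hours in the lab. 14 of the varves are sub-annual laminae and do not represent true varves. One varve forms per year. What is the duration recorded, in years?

Correcting the raw count gives 14792 − 14 = 14778 true varves.
At one varve per year, that is 14778 years.

14778 years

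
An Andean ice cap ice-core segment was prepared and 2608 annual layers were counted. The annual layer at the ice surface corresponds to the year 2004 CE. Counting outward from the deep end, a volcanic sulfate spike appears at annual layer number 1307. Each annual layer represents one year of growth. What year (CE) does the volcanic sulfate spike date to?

703 CE

2608 − 1307 = 1301 annual layers lie beyond the volcanic sulfate spike toward the ice surface.
2004 − 1301 = 703 CE.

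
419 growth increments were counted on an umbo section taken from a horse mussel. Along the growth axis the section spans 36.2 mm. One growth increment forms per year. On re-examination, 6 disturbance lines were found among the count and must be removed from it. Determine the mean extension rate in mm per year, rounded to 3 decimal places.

After corrections the count is 419 − 6 = 413 growth increments.
Mean rate = 36.2 mm / 413 years ≈ 0.088 mm per year.

0.088 mm per year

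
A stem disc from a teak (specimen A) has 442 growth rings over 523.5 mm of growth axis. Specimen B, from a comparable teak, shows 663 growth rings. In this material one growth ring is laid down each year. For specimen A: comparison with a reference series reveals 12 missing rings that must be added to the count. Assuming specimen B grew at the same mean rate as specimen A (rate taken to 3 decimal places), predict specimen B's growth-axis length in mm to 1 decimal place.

Specimen A: after corrections the count is 442 + 12 = 454 growth rings.
A: 523.5 mm over 454 years gives 523.5 / 454 ≈ 1.153 mm/year.
B's length ≈ 1.153 × 663 = 764.4 mm.

764.4 mm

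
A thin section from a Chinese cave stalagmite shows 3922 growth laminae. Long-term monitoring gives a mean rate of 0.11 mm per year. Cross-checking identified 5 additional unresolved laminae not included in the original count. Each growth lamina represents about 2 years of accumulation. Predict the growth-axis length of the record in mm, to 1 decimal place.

True growth lamina count = 3922 + 5 = 3927.
Multiplying by 2 years per growth lamina: 3927 × 2 = 7854 years.
Length ≈ 0.11 × 7854 = 863.9 mm.

863.9 mm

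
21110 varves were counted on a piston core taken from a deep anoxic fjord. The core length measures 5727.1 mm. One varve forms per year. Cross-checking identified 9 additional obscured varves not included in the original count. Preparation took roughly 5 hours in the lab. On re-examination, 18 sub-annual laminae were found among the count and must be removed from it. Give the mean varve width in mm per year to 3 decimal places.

Correcting the raw count gives 21110 − 18 + 9 = 21101 true varves.
Mean rate = 5727.1 mm / 21101 years ≈ 0.271 mm per year.

0.271 mm per year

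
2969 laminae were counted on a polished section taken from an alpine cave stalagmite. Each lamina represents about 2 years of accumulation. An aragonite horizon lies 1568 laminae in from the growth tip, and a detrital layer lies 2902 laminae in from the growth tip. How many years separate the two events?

The two markers are separated by 2902 − 1568 = 1334 laminae.
Multiplying by 2 years per lamina: 1334 × 2 = 2668 years.

2668 years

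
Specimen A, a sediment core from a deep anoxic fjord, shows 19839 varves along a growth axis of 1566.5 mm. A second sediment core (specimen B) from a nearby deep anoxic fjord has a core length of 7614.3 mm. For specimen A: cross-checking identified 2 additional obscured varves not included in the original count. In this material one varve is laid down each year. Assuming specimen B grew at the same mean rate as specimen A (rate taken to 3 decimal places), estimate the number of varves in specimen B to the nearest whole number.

Specimen A: adjusted count: 19839 + 2 = 19841 varves.
A: Mean rate = 1566.5 mm / 19841 years ≈ 0.079 mm per year.
B spans 7614.3 / 0.079 = 96383.54 years ≈ 96384 varves.

96384 varves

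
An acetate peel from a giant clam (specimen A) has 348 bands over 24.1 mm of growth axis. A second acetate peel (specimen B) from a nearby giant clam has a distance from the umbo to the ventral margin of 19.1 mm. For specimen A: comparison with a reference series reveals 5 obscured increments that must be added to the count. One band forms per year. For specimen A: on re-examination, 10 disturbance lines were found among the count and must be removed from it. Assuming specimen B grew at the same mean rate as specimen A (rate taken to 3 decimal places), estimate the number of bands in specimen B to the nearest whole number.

Specimen A: correcting the raw count gives 348 − 10 + 5 = 343 true bands.
A: 24.1 mm over 343 years gives 24.1 / 343 ≈ 0.070 mm per year.
Specimen B: 19.1 mm / 0.070 mm per year = 272.86 years ≈ 273 bands.

273 bands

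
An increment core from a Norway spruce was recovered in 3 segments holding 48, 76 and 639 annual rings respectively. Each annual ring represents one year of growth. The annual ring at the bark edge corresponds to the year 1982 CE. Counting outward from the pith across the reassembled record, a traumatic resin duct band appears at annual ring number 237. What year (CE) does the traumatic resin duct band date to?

Total annual rings = 48 + 76 + 639 = 763.
Between annual ring 237 and the bark edge there are 763 − 237 = 526 annual rings.
1982 − 526 = 1456 CE.

1456 CE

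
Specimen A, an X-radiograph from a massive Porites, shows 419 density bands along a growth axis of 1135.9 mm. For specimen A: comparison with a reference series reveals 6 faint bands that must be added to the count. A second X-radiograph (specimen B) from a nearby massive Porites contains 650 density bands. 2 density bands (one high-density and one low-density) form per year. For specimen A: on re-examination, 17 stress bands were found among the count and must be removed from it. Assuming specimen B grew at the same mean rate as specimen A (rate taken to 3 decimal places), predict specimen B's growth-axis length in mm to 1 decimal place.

1809.6 mm

Specimen A: adjusted count: 419 − 17 + 6 = 408 density bands.
Specimen A: 408 density bands at 2 per year is 408 / 2 = 204 years.
A: Extension rate ≈ 1135.9 / 204 = 5.568 mm per year.
Specimen B: dividing by 2 density bands per year: 650 / 2 = 325 years. B's length ≈ 5.568 × 325 = 1809.6 mm.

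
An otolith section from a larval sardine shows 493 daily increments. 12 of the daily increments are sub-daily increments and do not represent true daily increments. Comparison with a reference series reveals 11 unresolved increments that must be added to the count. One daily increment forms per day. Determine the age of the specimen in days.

Correcting the raw count gives 493 − 12 + 11 = 492 true daily increments.
One daily increment per day makes the duration 492 days.

492 d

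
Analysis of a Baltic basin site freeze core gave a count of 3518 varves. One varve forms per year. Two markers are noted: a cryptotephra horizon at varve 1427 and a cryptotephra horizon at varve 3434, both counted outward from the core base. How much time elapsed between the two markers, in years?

Separation: 3434 − 1427 = 2007 varves.
That is 2007 years at one varve per year.

2007 years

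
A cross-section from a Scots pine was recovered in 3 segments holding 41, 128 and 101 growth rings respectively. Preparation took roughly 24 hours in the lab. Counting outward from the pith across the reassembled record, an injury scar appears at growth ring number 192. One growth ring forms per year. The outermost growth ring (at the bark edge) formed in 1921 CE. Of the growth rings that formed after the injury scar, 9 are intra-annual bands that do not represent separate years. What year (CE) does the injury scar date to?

Total growth rings = 41 + 128 + 101 = 270.
270 − 192 = 78 growth rings lie beyond the injury scar toward the bark edge.
Excluding 9 false growth rings: 78 − 9 = 69.
Counting back 69 years from 1921 CE places the injury scar in 1921 − 69 = 1852 CE.

1852 CE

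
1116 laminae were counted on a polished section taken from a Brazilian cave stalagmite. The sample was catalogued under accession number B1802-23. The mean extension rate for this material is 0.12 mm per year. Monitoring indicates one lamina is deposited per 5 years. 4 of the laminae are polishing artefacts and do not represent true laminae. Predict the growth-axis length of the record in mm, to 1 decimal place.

Adjusted count: 1116 − 4 = 1112 laminae.
At 5 years per lamina, 1112 × 5 = 5560 years.
Predicted length = 0.12 mm/year × 5560 years = 667.2 mm.

667.2 mm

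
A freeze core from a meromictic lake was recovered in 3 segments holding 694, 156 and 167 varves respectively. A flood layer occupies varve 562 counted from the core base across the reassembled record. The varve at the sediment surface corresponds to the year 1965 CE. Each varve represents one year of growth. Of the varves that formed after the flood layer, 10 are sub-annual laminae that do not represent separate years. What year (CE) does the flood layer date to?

Total varves = 694 + 156 + 167 = 1017.
1017 − 562 = 455 varves lie beyond the flood layer toward the sediment surface.
Removing the 10 false varves leaves 455 − 10 = 445 true varves beyond the flood layer.
1965 − 445 = 1520 CE.

1520 CE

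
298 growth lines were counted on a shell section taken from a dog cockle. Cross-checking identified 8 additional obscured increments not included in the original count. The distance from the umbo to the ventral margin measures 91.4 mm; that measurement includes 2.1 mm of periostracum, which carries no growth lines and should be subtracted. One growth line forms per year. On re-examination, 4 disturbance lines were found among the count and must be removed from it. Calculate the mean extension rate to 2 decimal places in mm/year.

After corrections the count is 298 − 4 + 8 = 302 growth lines.
Removing the 2.1 mm offcut leaves 91.4 − 2.1 = 89.3 mm.
89.3 mm over 302 years gives 89.3 / 302 ≈ 0.30 mm/year.

0.30 mm/year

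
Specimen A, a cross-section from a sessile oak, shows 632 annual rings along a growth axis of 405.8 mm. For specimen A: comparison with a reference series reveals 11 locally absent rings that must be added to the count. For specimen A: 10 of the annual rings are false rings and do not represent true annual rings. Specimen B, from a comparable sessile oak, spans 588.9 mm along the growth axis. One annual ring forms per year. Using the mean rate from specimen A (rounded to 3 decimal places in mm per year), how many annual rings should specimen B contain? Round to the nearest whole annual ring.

Specimen A: true annual ring count = 632 − 10 + 11 = 633.
A: Extension rate ≈ 405.8 / 633 = 0.641 mm/yr.
B spans 588.9 / 0.641 = 918.72 years ≈ 919 annual rings.

919 annual rings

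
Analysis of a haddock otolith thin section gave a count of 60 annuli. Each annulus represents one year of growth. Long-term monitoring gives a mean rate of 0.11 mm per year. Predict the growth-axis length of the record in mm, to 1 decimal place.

6.6 mm

The record spans 60 years at 0.11 mm per year.
60 years at 0.11 mm/year gives 0.11 × 60 = 6.6 mm.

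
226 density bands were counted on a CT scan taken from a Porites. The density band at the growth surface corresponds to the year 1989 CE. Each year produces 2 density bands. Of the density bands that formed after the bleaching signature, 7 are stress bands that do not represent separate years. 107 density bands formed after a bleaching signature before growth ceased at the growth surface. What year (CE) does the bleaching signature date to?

107 density bands formed after the bleaching signature.
107 − 7 false = 100 true density bands after the bleaching signature.
With 2 density bands per year, 100 / 2 = 50 years.
The density band at the growth surface is 1989 CE, so the bleaching signature dates to 1989 − 50 = 1939 CE.

1939 CE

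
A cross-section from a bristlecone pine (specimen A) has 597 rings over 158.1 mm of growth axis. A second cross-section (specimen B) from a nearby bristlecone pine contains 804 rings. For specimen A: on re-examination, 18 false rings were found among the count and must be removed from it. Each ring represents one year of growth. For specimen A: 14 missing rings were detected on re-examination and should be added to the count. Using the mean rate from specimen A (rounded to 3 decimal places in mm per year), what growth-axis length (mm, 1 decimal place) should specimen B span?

214.7 mm

Specimen A: adjusted count: 597 − 18 + 14 = 593 rings.
A: Mean rate = 158.1 mm / 593 years ≈ 0.267 mm per year.
Length of B = 0.267 × 804 = 214.7 mm.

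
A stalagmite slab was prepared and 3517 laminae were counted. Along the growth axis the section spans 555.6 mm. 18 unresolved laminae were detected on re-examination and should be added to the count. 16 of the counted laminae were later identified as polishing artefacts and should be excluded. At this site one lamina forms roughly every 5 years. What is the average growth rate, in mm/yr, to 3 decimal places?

0.032 mm/yr

Correcting the raw count gives 3517 − 16 + 18 = 3519 true laminae.
3519 laminae at 5 years each span 3519 × 5 = 17595 years.
555.6 mm over 17595 years gives 555.6 / 17595 ≈ 0.032 mm/yr.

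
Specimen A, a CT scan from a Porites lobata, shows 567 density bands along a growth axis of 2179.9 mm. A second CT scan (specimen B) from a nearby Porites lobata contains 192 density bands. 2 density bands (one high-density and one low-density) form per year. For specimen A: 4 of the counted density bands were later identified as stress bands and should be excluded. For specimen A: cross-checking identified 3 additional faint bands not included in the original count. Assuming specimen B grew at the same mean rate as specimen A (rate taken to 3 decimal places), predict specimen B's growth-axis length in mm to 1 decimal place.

739.5 mm

Specimen A: after corrections the count is 567 − 4 + 3 = 566 density bands.
Specimen A: with 2 density bands per year, 566 / 2 = 283 years.
A: Extension rate ≈ 2179.9 / 283 = 7.703 mm per year.
Specimen B: with 2 density bands per year, 192 / 2 = 96 years. B's length ≈ 7.703 × 96 = 739.5 mm.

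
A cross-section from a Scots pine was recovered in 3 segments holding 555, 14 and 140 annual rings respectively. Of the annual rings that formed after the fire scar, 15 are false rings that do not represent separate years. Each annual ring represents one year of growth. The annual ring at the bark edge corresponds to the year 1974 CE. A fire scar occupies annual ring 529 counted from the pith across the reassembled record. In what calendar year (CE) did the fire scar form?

1809 CE

Total annual rings = 555 + 14 + 140 = 709.
709 − 529 = 180 annual rings lie beyond the fire scar toward the bark edge.
Excluding 15 false annual rings: 180 − 15 = 165.
1974 − 165 = 1809 CE.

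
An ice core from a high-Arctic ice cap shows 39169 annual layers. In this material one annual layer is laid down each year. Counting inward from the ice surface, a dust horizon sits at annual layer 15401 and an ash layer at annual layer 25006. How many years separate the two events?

9605 years

25006 − 15401 = 9605 annual layers lie between the two events.
One annual layer per year makes the interval 9605 years.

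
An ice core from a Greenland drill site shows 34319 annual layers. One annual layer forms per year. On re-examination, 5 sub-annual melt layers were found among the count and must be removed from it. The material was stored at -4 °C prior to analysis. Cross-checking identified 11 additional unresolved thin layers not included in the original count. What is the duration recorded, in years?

Adjusted count: 34319 − 5 + 11 = 34325 annual layers.
One annual layer per year makes the duration 34325 years.

34325 yr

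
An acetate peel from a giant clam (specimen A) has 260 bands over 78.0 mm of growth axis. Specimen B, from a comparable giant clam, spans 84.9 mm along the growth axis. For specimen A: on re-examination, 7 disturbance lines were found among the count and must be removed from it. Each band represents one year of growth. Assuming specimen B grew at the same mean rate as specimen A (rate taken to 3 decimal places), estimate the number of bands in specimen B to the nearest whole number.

Specimen A: after corrections the count is 260 − 7 = 253 bands.
A: Mean rate = 78.0 mm / 253 years ≈ 0.308 mm/yr.
B spans 84.9 / 0.308 = 275.65 years ≈ 276 bands.

276 bands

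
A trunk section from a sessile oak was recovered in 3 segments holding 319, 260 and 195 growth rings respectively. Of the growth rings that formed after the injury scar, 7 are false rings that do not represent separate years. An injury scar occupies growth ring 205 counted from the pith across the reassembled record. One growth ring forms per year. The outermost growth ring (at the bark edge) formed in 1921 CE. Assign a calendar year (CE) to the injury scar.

Total growth rings = 319 + 260 + 195 = 774.
The injury scar sits at growth ring 205 from the pith, so 774 − 205 = 569 growth rings formed after it.
Excluding 7 false growth rings: 569 − 7 = 562.
1921 − 562 = 1359 CE.

1359 CE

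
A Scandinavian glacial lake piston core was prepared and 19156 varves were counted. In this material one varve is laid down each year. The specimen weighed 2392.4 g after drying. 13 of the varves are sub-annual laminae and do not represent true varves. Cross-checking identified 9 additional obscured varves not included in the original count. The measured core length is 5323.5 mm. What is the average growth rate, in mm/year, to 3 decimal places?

Adjusted count: 19156 − 13 + 9 = 19152 varves.
Extension rate ≈ 5323.5 / 19152 = 0.278 mm/year.

0.278 mm/year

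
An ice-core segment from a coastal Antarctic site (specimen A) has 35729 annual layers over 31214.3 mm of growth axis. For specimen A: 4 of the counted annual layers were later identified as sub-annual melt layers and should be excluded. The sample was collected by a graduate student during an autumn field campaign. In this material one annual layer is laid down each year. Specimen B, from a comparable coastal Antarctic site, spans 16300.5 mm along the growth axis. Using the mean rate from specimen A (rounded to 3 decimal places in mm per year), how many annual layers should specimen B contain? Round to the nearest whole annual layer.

Specimen A: after corrections the count is 35729 − 4 = 35725 annual layers.
A: Extension rate ≈ 31214.3 / 35725 = 0.874 mm/year.
For B, 16300.5 / 0.874 = 18650.46 years ≈ 18650 annual layers.

18650 annual layers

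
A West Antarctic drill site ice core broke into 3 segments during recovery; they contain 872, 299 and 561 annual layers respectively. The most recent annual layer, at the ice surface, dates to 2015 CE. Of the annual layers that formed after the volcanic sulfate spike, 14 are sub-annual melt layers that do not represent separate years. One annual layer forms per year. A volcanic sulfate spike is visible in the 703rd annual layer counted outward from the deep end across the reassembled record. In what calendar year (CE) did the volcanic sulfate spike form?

1000 CE

Total annual layers = 872 + 299 + 561 = 1732.
The volcanic sulfate spike sits at annual layer 703 from the deep end, so 1732 − 703 = 1029 annual layers formed after it.
Excluding 14 false annual layers: 1029 − 14 = 1015.
The annual layer at the ice surface is 2015 CE, so the volcanic sulfate spike dates to 2015 − 1015 = 1000 CE.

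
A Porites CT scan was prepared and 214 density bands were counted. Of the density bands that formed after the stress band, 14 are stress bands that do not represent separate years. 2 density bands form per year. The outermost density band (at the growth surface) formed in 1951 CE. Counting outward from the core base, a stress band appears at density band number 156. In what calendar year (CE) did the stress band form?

1929 CE

Between density band 156 and the growth surface there are 214 − 156 = 58 density bands.
Excluding 14 false density bands: 58 − 14 = 44.
44 density bands at 2 per year is 44 / 2 = 22 years.
The density band at the growth surface is 1951 CE, so the stress band dates to 1951 − 22 = 1929 CE.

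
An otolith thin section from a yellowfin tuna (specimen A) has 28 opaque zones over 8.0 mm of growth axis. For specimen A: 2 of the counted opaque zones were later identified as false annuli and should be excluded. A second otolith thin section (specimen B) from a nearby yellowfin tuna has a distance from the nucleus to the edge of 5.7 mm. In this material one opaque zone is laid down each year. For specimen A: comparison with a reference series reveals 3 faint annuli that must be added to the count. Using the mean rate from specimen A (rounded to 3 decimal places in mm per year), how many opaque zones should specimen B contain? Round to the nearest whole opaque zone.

21 opaque zones

Specimen A: adjusted count: 28 − 2 + 3 = 29 opaque zones.
A: Mean rate = 8.0 mm / 29 years ≈ 0.276 mm per year.
Specimen B: 5.7 mm / 0.276 mm per year = 20.65 years ≈ 21 opaque zones.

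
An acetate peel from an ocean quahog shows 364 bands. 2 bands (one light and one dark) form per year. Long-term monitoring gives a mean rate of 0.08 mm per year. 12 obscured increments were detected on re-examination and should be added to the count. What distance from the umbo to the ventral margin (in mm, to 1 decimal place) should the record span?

True band count = 364 + 12 = 376.
With 2 bands per year, 376 / 2 = 188 years.
188 years at 0.08 mm/year gives 0.08 × 188 = 15.0 mm.

15.0 mm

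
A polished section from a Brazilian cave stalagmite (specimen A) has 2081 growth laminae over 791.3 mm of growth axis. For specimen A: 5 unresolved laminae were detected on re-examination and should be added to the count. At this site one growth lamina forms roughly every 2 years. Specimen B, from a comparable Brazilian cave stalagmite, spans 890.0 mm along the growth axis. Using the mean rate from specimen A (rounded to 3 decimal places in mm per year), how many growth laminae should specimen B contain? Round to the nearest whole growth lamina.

2342 growth laminae

Specimen A: adjusted count: 2081 + 5 = 2086 growth laminae.
Specimen A: at 2 years per growth lamina, 2086 × 2 = 4172 years.
A: Mean rate = 791.3 mm / 4172 years ≈ 0.190 mm/year.
Specimen B: 890.0 mm / 0.190 mm per year = 4684.21 years; at 2 years per growth lamina that is 4684.21 / 2 ≈ 2342 growth laminae.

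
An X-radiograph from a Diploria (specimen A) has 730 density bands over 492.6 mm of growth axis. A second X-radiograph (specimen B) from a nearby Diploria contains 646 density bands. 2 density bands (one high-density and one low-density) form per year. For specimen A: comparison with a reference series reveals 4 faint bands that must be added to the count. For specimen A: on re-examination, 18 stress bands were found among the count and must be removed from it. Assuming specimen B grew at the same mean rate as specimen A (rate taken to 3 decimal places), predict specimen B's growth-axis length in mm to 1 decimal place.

Specimen A: after corrections the count is 730 − 18 + 4 = 716 density bands.
Specimen A: 716 density bands at 2 per year is 716 / 2 = 358 years.
A: Mean rate = 492.6 mm / 358 years ≈ 1.376 mm per year.
Specimen B: with 2 density bands per year, 646 / 2 = 323 years. Length of B = 1.376 × 323 = 444.4 mm.

444.4 mm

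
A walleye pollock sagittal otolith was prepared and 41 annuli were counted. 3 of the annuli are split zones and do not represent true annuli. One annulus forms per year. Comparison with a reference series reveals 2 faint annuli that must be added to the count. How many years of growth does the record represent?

40 years

Adjusted count: 41 − 3 + 2 = 40 annuli.
One annulus per year makes the duration 40 years.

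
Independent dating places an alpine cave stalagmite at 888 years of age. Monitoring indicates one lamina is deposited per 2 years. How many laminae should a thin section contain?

At 2 years per lamina, 888 / 2 = 444 laminae are expected.
So 444 laminae should be present.

444 laminae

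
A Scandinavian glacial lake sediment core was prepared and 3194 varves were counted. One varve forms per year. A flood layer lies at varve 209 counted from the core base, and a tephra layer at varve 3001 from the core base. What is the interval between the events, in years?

2792 years

The two markers are separated by 3001 − 209 = 2792 varves.
That is 2792 years at one varve per year.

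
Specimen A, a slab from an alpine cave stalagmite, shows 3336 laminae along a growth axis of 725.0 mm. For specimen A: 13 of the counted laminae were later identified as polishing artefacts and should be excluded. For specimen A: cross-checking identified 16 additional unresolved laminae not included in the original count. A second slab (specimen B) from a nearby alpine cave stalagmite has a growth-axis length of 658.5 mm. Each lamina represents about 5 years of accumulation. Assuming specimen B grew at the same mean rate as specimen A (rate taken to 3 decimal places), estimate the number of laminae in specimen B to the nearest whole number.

3063 laminae

Specimen A: correcting the raw count gives 3336 − 13 + 16 = 3339 true laminae.
Specimen A: multiplying by 5 years per lamina: 3339 × 5 = 16695 years.
A: 725.0 mm over 16695 years gives 725.0 / 16695 ≈ 0.043 mm/year.
Specimen B: 658.5 mm / 0.043 mm per year = 15313.95 years; at 5 years per lamina that is 15313.95 / 5 ≈ 3063 laminae.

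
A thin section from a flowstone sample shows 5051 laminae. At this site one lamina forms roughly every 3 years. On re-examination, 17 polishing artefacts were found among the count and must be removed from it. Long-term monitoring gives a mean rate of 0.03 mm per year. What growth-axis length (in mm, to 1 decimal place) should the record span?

453.1 mm

True lamina count = 5051 − 17 = 5034.
5034 laminae at 3 years each span 5034 × 3 = 15102 years.
15102 years at 0.03 mm/year gives 0.03 × 15102 = 453.1 mm.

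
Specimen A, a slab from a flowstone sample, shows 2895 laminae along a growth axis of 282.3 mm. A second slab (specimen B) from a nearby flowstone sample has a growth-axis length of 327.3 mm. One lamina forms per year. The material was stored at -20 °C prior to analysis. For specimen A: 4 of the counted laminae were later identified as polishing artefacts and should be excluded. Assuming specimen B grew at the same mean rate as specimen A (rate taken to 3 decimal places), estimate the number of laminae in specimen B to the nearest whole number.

Specimen A: after corrections the count is 2895 − 4 = 2891 laminae.
A: Mean rate = 282.3 mm / 2891 years ≈ 0.098 mm per year.
For B, 327.3 / 0.098 = 3339.80 years ≈ 3340 laminae.

3340 laminae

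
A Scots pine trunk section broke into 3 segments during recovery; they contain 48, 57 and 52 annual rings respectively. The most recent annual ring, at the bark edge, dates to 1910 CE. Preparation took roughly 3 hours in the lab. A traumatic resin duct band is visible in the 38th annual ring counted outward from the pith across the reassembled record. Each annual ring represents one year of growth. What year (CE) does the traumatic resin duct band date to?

Total annual rings = 48 + 57 + 52 = 157.
157 − 38 = 119 annual rings lie beyond the traumatic resin duct band toward the bark edge.
The annual ring at the bark edge is 1910 CE, so the traumatic resin duct band dates to 1910 − 119 = 1791 CE.

1791 CE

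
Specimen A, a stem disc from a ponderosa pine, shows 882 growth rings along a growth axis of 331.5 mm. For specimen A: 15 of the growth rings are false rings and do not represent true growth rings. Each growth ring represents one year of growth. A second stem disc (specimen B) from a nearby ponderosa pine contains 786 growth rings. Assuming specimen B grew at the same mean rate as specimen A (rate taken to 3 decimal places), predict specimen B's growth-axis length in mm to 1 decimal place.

Specimen A: after corrections the count is 882 − 15 = 867 growth rings.
A: Mean rate = 331.5 mm / 867 years ≈ 0.382 mm/year.
B's length ≈ 0.382 × 786 = 300.3 mm.

300.3 mm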